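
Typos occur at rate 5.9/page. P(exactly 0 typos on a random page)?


Poisson(λ=5.9): P(X=0) = e^(-λ)×λ^k/k!
= e^(-5.9) × 5.9^0 / 0!
≈ 0.002739444819 × 1 / 1 ≈ 0.002739

P(X=0) ≈ 0.002739 ≈ 0.27%


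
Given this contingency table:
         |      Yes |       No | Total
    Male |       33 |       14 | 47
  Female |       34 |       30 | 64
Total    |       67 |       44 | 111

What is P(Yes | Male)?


P(Yes | Male) = 33/(33+14) = 33/47

P(Yes|Male) = 33/47 ≈ 70.21%


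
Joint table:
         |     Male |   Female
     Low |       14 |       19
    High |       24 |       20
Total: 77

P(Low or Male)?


P(Low∨Male) = P(Low) + P(Male) - P(Low∧Male)
= (33 + 38 - 14)/77 = 57/77

P = 57/77 ≈ 74.03%


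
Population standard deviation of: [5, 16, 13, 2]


Mean = 36/4 = 9
  (5-9)²=16
  (16-9)²=49
  (13-9)²=16
  (2-9)²=49
Σ(x-μ)² = 130
σ² = 130/4 = 65/2

σ = √(65/2) ≈ 5.7009


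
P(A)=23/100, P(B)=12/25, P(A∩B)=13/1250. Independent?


P(A)×P(B) = 69/625
P(A∩B) = 13/1250
Not equal → NOT independent

No, not independent


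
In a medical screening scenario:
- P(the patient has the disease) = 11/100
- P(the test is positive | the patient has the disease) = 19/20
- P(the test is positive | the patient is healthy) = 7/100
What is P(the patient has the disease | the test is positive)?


Using Bayes' theorem:
P(A|B) = P(B|A)·P(A) / P(B)

P(the test is positive) = 19/20 × 11/100 + 7/100 × 89/100
= 209/2000 + 623/10000 = 417/2500

P(the patient has the disease|the test is positive) = (209/2000) / (417/2500) = 1045/1668

P(the patient has the disease|the test is positive) = 1045/1668 ≈ 62.65%


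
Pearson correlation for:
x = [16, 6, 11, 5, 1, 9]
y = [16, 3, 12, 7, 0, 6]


n=6, Σx=48, Σy=44, Σxy=495, Σx²=520, Σy²=494
r = (6×495 - 48×44)/√((6×520 - 48²)(6×494 - 44²))
= 858/√(816×1028) = 858/√838848 ≈ 858/915.8865 ≈ 0.9368

r ≈ 0.9368


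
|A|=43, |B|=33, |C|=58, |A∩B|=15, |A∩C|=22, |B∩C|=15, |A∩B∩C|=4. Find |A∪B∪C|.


|A∪B∪C| = 43+33+58-15-22-15+4 = 86

|A∪B∪C| = 86


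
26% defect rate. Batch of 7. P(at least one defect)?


P(all good) = (37/50)^7 = 94931877133/781250000000
P(≥1 defect) = 686318122867/781250000000

P = 686318122867/781250000000 ≈ 87.85%


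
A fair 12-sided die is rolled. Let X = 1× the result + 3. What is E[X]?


E[die] = (1+12)/2 = 13/2
E[X] = 1×13/2 + 3 = 19/2

E[X] = 19/2


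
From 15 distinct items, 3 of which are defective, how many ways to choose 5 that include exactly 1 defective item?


Choose 1 of the 3 defective items and 4 of the other 12 items:
C(3,1)×C(12,4) = 3×495 = 1485

1485


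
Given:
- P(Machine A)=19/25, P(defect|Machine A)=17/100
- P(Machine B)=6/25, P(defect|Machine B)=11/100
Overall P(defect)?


P(B) = Σ P(B|Aᵢ)×P(Aᵢ)
  17/100×19/25 = 323/2500
  11/100×6/25 = 33/1250
Sum = 389/2500

P(defect) = 389/2500 ≈ 15.56%


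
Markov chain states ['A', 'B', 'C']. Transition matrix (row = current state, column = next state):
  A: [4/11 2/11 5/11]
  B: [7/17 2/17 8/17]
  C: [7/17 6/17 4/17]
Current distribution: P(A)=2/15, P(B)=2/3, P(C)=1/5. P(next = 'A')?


P(next=A) = Σᵢ P(now=i)×P(i→A)
= 2/15×4/11 + 2/3×7/17 + 1/5×7/17
= 8/165 + 14/51 + 7/85 = 379/935

P = 379/935 ≈ 0.4053


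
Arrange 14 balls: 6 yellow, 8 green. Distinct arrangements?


14!/(6!×8!) = 3003

3003


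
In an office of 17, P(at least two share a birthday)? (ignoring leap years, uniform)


P(all different) = Π(365-i)/365 for i=0..16
= 0.684992
P(match) = 1 - 0.684992 = 0.315008

P ≈ 0.3150 ≈ 31.50%


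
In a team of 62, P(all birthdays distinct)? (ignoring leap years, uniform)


P(all different) = Π(365-i)/365 for i=0..61
= (365/365)×(364/365)×...×(304/365)
= 0.004090

P ≈ 0.0041 ≈ 0.41%


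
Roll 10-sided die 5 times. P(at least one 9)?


P(no 9)^5 = (9/10)^5 = 59049/100000
P(≥1) = 1 - 59049/100000 = 40951/100000

P = 40951/100000 ≈ 40.95%


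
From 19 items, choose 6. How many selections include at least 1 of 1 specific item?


Complement: C(19,6) - C(18,6) = 27132 - 18564 = 8568

8568


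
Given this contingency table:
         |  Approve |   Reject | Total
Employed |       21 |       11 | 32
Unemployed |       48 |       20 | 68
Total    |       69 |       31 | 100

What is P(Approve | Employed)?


P(Approve | Employed) = 21/(21+11) = 21/32

P(Approve|Employed) = 21/32 ≈ 65.62%


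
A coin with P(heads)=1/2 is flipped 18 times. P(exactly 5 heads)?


Binomial: P(X=5) = C(18,5)×p^5×(1-p)^13
= 8568 × 1/32 × 1/8192 = 1071/32768

P(X=5) = 1071/32768 ≈ 3.27%


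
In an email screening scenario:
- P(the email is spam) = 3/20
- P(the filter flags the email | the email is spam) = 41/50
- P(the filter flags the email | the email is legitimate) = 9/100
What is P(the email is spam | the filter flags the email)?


Using Bayes' theorem:
P(A|B) = P(B|A)·P(A) / P(B)

P(the filter flags the email) = 41/50 × 3/20 + 9/100 × 17/20
= 123/1000 + 153/2000 = 399/2000

P(the email is spam|the filter flags the email) = (123/1000) / (399/2000) = 82/133

P(the email is spam|the filter flags the email) = 82/133 ≈ 61.65%


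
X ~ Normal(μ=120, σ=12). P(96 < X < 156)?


z₁=(96-120)/12=-2.0, z₂=(156-120)/12=3.0
P = Φ(3.0) - Φ(-2.0) = 0.998650 - 0.022750 = 0.975900 ≈ 0.9759

P(96 < X < 156) ≈ 0.9759


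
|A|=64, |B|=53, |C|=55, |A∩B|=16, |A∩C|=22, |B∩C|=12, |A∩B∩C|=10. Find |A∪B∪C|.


|A∪B∪C| = 64+53+55-16-22-12+10 = 132

|A∪B∪C| = 132


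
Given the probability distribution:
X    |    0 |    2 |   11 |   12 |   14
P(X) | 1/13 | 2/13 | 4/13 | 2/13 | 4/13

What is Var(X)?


E[X] = 128/13
E[X²] = 1564/13
Var(X) = E[X²] - (E[X])² = 1564/13 - 16384/169 = 3948/169

Var(X) = 3948/169 ≈ 23.3609


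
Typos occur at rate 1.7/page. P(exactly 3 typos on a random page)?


Poisson(λ=1.7): P(X=3) = e^(-λ)×λ^k/k!
= e^(-1.7) × 1.7^3 / 3!
≈ 0.1826835241 × 4.913 / 6 ≈ 0.149587

P(X=3) ≈ 0.149587 ≈ 14.96%


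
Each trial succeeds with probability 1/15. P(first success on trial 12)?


Geometric: P(X=12) = (1-p)^(k-1)×p = (14/15)^11×1/15 = 4049565169664/129746337890625

P(X=12) = 4049565169664/129746337890625 ≈ 3.12%


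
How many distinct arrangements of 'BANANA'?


Letters: 6, freq: {'B': 1, 'A': 3, 'N': 2}
6!/(1!×3!×2!) = 720/12 = 60

60


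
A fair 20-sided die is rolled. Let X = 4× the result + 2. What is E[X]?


E[die] = (1+20)/2 = 21/2
E[X] = 4×21/2 + 2 = 44

E[X] = 44


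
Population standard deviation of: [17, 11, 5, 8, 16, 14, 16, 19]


Mean = 106/8 = 53/4
  (17-53/4)²=225/16
  (11-53/4)²=81/16
  (5-53/4)²=1089/16
  (8-53/4)²=441/16
  (16-53/4)²=121/16
  (14-53/4)²=9/16
  (16-53/4)²=121/16
  (19-53/4)²=529/16
Σ(x-μ)² = 327/2
σ² = (327/2)/8 = 327/16

σ = √(327/16) ≈ 4.5208


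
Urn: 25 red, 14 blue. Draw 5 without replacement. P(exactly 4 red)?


Hypergeometric: C(25,4)×C(14,1)/C(39,5)
= 12650×14/575757 = 25300/82251

P(X=4) = 25300/82251 ≈ 30.76%


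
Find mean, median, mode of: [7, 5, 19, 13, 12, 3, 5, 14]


Sorted: [3, 5, 5, 7, 12, 13, 14, 19]
Mean = 78/8 = 39/4
Median = 19/2
Freq: {7: 1, 5: 2, 19: 1, 13: 1, 12: 1, 3: 1, 14: 1}
Mode: [5]

Mean=39/4, Median=19/2, Mode=5


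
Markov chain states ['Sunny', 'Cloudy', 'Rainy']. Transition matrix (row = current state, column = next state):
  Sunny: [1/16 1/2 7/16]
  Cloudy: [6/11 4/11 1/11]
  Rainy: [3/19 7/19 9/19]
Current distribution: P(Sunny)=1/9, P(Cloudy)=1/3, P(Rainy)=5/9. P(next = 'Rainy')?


P(next=Rainy) = Σᵢ P(now=i)×P(i→Rainy)
= 1/9×7/16 + 1/3×1/11 + 5/9×9/19
= 7/144 + 1/33 + 5/19 = 10295/30096

P = 10295/30096 ≈ 0.3421


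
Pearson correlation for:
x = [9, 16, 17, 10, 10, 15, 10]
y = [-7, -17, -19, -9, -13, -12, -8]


n=7, Σx=87, Σy=-85, Σxy=-1138, Σx²=1151, Σy²=1157
r = (7×(-1138) - 87×(-85))/√((7×1151 - 87²)(7×1157 - (-85)²))
= -571/√(488×874) = -571/√426512 ≈ -571/653.0789 ≈ -0.8743

r ≈ -0.8743


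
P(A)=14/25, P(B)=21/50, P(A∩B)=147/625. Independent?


P(A)×P(B) = 147/625
P(A∩B) = 147/625
Equal ✓ → Independent

Yes, independent


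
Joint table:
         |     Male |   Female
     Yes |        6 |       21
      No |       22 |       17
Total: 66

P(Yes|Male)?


P(Yes|Male) = 6/(6+22) = 6/28 = 3/14

P = 3/14 ≈ 21.43%


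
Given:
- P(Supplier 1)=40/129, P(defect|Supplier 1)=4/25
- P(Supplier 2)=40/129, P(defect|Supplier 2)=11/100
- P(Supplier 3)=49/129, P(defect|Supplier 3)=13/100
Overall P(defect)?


P(B) = Σ P(B|Aᵢ)×P(Aᵢ)
  4/25×40/129 = 32/645
  11/100×40/129 = 22/645
  13/100×49/129 = 637/12900
Sum = 1717/12900

P(defect) = 1717/12900 ≈ 13.31%


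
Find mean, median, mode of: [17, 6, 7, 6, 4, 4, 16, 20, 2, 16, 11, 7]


Sorted: [2, 4, 4, 6, 6, 7, 7, 11, 16, 16, 17, 20]
Mean = 116/12 = 29/3
Median = 7
Freq: {17: 1, 6: 2, 7: 2, 4: 2, 16: 2, 20: 1, 2: 1, 11: 1}
Mode: [4, 6, 7, 16]

Mean=29/3, Median=7, Mode=[4, 6, 7, 16]


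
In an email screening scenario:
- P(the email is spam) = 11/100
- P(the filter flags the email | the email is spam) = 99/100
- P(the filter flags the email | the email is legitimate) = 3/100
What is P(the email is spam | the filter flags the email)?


Using Bayes' theorem:
P(A|B) = P(B|A)·P(A) / P(B)

P(the filter flags the email) = 99/100 × 11/100 + 3/100 × 89/100
= 1089/10000 + 267/10000 = 339/2500

P(the email is spam|the filter flags the email) = (1089/10000) / (339/2500) = 363/452

P(the email is spam|the filter flags the email) = 363/452 ≈ 80.31%


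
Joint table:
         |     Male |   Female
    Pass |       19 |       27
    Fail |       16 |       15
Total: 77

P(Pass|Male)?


P(Pass|Male) = 19/(19+16) = 19/35

P = 19/35 ≈ 54.29%


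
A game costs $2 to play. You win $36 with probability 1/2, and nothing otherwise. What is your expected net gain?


E[gain] = (36-2)×1/2 + (-2)×1/2
= 17 - 1 = 16

Expected net gain = $16 ≈ $16.00


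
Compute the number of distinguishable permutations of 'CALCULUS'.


Letters: 8, freq: {'C': 2, 'A': 1, 'L': 2, 'U': 2, 'S': 1}
8!/(2!×1!×2!×2!×1!) = 40320/8 = 5040

5040


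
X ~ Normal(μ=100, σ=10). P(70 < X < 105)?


z₁=(70-100)/10=-3.0, z₂=(105-100)/10=0.5
P = Φ(0.5) - Φ(-3.0) = 0.691462 - 0.001350 = 0.690112 ≈ 0.6901

P(70 < X < 105) ≈ 0.6901


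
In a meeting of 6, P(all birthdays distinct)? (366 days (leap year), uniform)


P(all different) = Π(366-i)/366 for i=0..5
= (366/366)×(365/366)×...×(361/366)
= 0.959646

P ≈ 0.9596 ≈ 95.96%


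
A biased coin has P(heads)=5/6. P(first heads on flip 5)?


Geometric: P(X=5) = (1-p)^(k-1)×p = (1/6)^4×5/6 = 5/7776

P(X=5) = 5/7776 ≈ 0.06%


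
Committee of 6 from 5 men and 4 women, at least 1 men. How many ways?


Count by #men:
  2M,4W: C(5,2)×C(4,4)=10
  3M,3W: C(5,3)×C(4,3)=40
  4M,2W: C(5,4)×C(4,2)=30
  5M,1W: C(5,5)×C(4,1)=4
Total = 84

84


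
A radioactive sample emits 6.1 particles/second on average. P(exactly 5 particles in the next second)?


Poisson(λ=6.1): P(X=5) = e^(-λ)×λ^k/k!
= e^(-6.1) × 6.1^5 / 5!
≈ 0.002242867719 × 8445.96301 / 120 ≈ 0.157860

P(X=5) ≈ 0.157860 ≈ 15.79%


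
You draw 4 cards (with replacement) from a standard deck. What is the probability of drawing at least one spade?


P(not a spade) = 39/52 = 3/4
P(none in 4 draws) = (3/4)^4 = 81/256
P(≥1 spade) = 1 - 81/256 = 175/256

P = 175/256 ≈ 68.36%


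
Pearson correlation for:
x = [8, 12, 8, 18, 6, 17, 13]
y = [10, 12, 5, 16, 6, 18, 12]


n=7, Σx=82, Σy=79, Σxy=1050, Σx²=1090, Σy²=1029
r = (7×1050 - 82×79)/√((7×1090 - 82²)(7×1029 - 79²))
= 872/√(906×962) = 872/√871572 ≈ 872/933.5802 ≈ 0.9340

r ≈ 0.9340


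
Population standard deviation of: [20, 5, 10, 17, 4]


Mean = 56/5
  (20-56/5)²=1936/25
  (5-56/5)²=961/25
  (10-56/5)²=36/25
  (17-56/5)²=841/25
  (4-56/5)²=1296/25
Σ(x-μ)² = 1014/5
σ² = (1014/5)/5 = 1014/25

σ = √(1014/25) ≈ 6.3687


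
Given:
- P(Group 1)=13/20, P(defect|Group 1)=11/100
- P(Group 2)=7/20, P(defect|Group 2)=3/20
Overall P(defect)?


P(B) = Σ P(B|Aᵢ)×P(Aᵢ)
  11/100×13/20 = 143/2000
  3/20×7/20 = 21/400
Sum = 31/250

P(defect) = 31/250 ≈ 12.40%


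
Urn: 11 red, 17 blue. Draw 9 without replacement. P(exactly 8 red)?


Hypergeometric: C(11,8)×C(17,1)/C(28,9)
= 165×17/6906900 = 17/41860

P(X=8) = 17/41860 ≈ 0.04%


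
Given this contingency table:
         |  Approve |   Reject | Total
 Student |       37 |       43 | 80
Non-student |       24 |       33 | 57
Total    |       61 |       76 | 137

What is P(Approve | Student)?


P(Approve | Student) = 37/(37+43) = 37/80

P(Approve|Student) = 37/80 ≈ 46.25%


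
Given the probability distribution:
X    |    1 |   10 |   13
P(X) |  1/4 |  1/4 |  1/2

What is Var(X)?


E[X] = 37/4
E[X²] = 439/4
Var(X) = E[X²] - (E[X])² = 439/4 - 1369/16 = 387/16

Var(X) = 387/16 ≈ 24.1875


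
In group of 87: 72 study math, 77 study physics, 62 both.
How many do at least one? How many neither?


|A∪B| = 72+77-62 = 87
Neither = 87-87 = 0

At least one: 87; Neither: 0


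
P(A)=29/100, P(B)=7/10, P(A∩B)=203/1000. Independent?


P(A)×P(B) = 203/1000
P(A∩B) = 203/1000
Equal ✓ → Independent

Yes, independent


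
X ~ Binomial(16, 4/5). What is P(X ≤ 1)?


P(X ≤ 1) = Σ P(X=i) for i=0..1
P(X=0) = 1/152587890625
P(X=1) = 64/152587890625
Sum = 13/30517578125

P(X ≤ 1) = 13/30517578125 ≈ 0.00%


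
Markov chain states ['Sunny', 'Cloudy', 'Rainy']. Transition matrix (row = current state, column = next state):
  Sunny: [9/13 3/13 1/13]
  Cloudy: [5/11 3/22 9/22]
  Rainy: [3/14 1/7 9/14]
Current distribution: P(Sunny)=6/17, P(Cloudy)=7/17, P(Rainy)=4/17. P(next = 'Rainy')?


P(next=Rainy) = Σᵢ P(now=i)×P(i→Rainy)
= 6/17×1/13 + 7/17×9/22 + 4/17×9/14
= 6/221 + 63/374 + 18/119 = 11805/34034

P = 11805/34034 ≈ 0.3469


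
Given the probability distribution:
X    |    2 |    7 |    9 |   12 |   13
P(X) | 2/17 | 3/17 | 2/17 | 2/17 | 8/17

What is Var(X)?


E[X] = 171/17
E[X²] = 1957/17
Var(X) = E[X²] - (E[X])² = 1957/17 - 29241/289 = 4028/289

Var(X) = 4028/289 ≈ 13.9377


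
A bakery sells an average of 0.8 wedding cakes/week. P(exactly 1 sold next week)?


Poisson(λ=0.8): P(X=1) = e^(-λ)×λ^k/k!
= e^(-0.8) × 0.8^1 / 1!
≈ 0.4493289641 × 0.8 / 1 ≈ 0.359463

P(X=1) ≈ 0.359463 ≈ 35.95%


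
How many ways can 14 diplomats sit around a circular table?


Circular arrangements of 14 distinct objects: fix one position to break rotational symmetry.
(n-1)! = 13! = 6227020800

6227020800


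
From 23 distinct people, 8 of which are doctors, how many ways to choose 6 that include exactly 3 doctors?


Choose 3 of the 8 doctors and 3 of the other 15 people:
C(8,3)×C(15,3) = 56×455 = 25480

25480


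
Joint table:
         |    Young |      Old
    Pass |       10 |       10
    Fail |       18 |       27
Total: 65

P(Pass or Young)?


P(Pass∨Young) = P(Pass) + P(Young) - P(Pass∧Young)
= (20 + 28 - 10)/65 = 38/65

P = 38/65 ≈ 58.46%


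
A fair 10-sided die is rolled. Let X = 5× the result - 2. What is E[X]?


E[die] = (1+10)/2 = 11/2
E[X] = 5×11/2 - 2 = 51/2

E[X] = 51/2


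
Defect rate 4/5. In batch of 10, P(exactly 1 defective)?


Binomial: P(X=1) = C(10,1)×p^1×(1-p)^9
= 10 × 4/5 × 1/1953125 = 8/1953125

P(X=1) = 8/1953125 ≈ 0.00%


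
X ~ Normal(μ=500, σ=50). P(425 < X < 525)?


z₁=(425-500)/50=-1.5, z₂=(525-500)/50=0.5
P = Φ(0.5) - Φ(-1.5) = 0.691462 - 0.066807 = 0.624655 ≈ 0.6247

P(425 < X < 525) ≈ 0.6247


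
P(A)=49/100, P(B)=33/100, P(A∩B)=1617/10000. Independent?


P(A)×P(B) = 1617/10000
P(A∩B) = 1617/10000
Equal ✓ → Independent

Yes, independent


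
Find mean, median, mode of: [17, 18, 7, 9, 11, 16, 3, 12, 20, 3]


Sorted: [3, 3, 7, 9, 11, 12, 16, 17, 18, 20]
Mean = 116/10 = 58/5
Median = 23/2
Freq: {17: 1, 18: 1, 7: 1, 9: 1, 11: 1, 16: 1, 3: 2, 12: 1, 20: 1}
Mode: [3]

Mean=58/5, Median=23/2, Mode=3


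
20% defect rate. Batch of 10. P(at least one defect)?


P(all good) = (4/5)^10 = 1048576/9765625
P(≥1 defect) = 8717049/9765625

P = 8717049/9765625 ≈ 89.26%


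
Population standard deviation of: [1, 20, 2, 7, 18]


Mean = 48/5
  (1-48/5)²=1849/25
  (20-48/5)²=2704/25
  (2-48/5)²=1444/25
  (7-48/5)²=169/25
  (18-48/5)²=1764/25
Σ(x-μ)² = 1586/5
σ² = (1586/5)/5 = 1586/25

σ = √(1586/25) ≈ 7.9649


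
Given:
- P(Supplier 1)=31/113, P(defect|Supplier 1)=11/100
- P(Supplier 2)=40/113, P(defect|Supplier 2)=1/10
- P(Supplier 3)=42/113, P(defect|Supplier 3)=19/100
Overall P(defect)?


P(B) = Σ P(B|Aᵢ)×P(Aᵢ)
  11/100×31/113 = 341/11300
  1/10×40/113 = 4/113
  19/100×42/113 = 399/5650
Sum = 1539/11300

P(defect) = 1539/11300 ≈ 13.62%


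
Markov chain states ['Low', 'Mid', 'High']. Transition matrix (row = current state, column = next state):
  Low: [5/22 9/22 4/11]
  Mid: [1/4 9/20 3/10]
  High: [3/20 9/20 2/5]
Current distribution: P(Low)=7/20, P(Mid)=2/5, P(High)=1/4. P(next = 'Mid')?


P(next=Mid) = Σᵢ P(now=i)×P(i→Mid)
= 7/20×9/22 + 2/5×9/20 + 1/4×9/20
= 63/440 + 9/50 + 9/80 = 1917/4400

P = 1917/4400 ≈ 0.4357


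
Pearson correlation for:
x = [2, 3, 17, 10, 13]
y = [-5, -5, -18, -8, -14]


n=5, Σx=45, Σy=-50, Σxy=-593, Σx²=571, Σy²=634
r = (5×(-593) - 45×(-50))/√((5×571 - 45²)(5×634 - (-50)²))
= -715/√(830×670) = -715/√556100 ≈ -715/745.7211 ≈ -0.9588

r ≈ -0.9588


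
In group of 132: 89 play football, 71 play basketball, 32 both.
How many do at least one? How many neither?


|A∪B| = 89+71-32 = 128
Neither = 132-128 = 4

At least one: 128; Neither: 4


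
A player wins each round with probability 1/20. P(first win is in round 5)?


Geometric: P(X=5) = (1-p)^(k-1)×p = (19/20)^4×1/20 = 130321/3200000

P(X=5) = 130321/3200000 ≈ 4.07%


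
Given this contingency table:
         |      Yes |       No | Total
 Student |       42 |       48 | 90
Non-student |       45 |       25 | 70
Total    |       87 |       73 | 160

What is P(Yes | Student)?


P(Yes | Student) = 42/(42+48) = 42/90 = 7/15

P(Yes|Student) = 7/15 ≈ 46.67%


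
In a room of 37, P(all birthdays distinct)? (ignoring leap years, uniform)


P(all different) = Π(365-i)/365 for i=0..36
= (365/365)×(364/365)×...×(329/365)
= 0.151266

P ≈ 0.1513 ≈ 15.13%


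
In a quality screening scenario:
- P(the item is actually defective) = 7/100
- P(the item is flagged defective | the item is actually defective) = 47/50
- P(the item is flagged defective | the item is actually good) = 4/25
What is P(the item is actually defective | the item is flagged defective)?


Using Bayes' theorem:
P(A|B) = P(B|A)·P(A) / P(B)

P(the item is flagged defective) = 47/50 × 7/100 + 4/25 × 93/100
= 329/5000 + 93/625 = 1073/5000

P(the item is actually defective|the item is flagged defective) = (329/5000) / (1073/5000) = 329/1073

P(the item is actually defective|the item is flagged defective) = 329/1073 ≈ 30.66%


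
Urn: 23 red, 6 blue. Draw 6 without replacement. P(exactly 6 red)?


Hypergeometric: C(23,6)×C(6,0)/C(29,6)
= 100947×1/475020 = 4807/22620

P(X=6) = 4807/22620 ≈ 21.25%


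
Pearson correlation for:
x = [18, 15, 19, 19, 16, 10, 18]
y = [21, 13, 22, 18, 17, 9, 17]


n=7, Σx=115, Σy=117, Σxy=2001, Σx²=1951, Σy²=2077
r = (7×2001 - 115×117)/√((7×1951 - 115²)(7×2077 - 117²))
= 552/√(432×850) = 552/√367200 ≈ 552/605.9703 ≈ 0.9109

r ≈ 0.9109


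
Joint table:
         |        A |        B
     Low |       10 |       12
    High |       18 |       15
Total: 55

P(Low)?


P(Low) = (10+12)/55 = 22/55 = 2/5

P(Low) = 2/5 ≈ 40.00%


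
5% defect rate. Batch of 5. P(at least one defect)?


P(all good) = (19/20)^5 = 2476099/3200000
P(≥1 defect) = 723901/3200000

P = 723901/3200000 ≈ 22.62%


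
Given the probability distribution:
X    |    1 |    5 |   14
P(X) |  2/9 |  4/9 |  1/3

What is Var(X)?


E[X] = 64/9
E[X²] = 230/3
Var(X) = E[X²] - (E[X])² = 230/3 - 4096/81 = 2114/81

Var(X) = 2114/81 ≈ 26.0988


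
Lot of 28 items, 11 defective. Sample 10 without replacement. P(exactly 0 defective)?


Hypergeometric: C(11,0)×C(17,10)/C(28,10)
= 1×19448/13123110 = 68/45885

P(X=0) = 68/45885 ≈ 0.15%


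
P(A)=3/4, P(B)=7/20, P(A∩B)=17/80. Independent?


P(A)×P(B) = 21/80
P(A∩B) = 17/80
Not equal → NOT independent

No, not independent


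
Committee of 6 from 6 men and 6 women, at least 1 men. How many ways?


Count by #men:
  1M,5W: C(6,1)×C(6,5)=36
  2M,4W: C(6,2)×C(6,4)=225
  3M,3W: C(6,3)×C(6,3)=400
  4M,2W: C(6,4)×C(6,2)=225
  5M,1W: C(6,5)×C(6,1)=36
  6M,0W: C(6,6)×C(6,0)=1
Total = 923

923


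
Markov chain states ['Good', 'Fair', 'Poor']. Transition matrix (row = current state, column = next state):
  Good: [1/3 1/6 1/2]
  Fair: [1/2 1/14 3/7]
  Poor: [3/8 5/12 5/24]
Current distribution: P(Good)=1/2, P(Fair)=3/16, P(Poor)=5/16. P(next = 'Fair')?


P(next=Fair) = Σᵢ P(now=i)×P(i→Fair)
= 1/2×1/6 + 3/16×1/14 + 5/16×5/12
= 1/12 + 3/224 + 25/192 = 305/1344

P = 305/1344 ≈ 0.2269


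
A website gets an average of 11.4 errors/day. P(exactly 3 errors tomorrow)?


Poisson(λ=11.4): P(X=3) = e^(-λ)×λ^k/k!
= e^(-11.4) × 11.4^3 / 3!
≈ 1.119548484e-05 × 1481.544 / 6 ≈ 0.002764

P(X=3) ≈ 0.002764 ≈ 0.28%


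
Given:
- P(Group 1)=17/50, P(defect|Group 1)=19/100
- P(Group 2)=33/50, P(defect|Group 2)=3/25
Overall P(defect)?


P(B) = Σ P(B|Aᵢ)×P(Aᵢ)
  19/100×17/50 = 323/5000
  3/25×33/50 = 99/1250
Sum = 719/5000

P(defect) = 719/5000 ≈ 14.38%


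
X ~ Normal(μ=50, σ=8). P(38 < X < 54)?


z₁=(38-50)/8=-1.5, z₂=(54-50)/8=0.5
P = Φ(0.5) - Φ(-1.5) = 0.691462 - 0.066807 = 0.624655 ≈ 0.6247

P(38 < X < 54) ≈ 0.6247


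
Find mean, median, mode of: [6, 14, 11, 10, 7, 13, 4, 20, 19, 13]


Sorted: [4, 6, 7, 10, 11, 13, 13, 14, 19, 20]
Mean = 117/10
Median = 12
Freq: {6: 1, 14: 1, 11: 1, 10: 1, 7: 1, 13: 2, 4: 1, 20: 1, 19: 1}
Mode: [13]

Mean=117/10, Median=12, Mode=13


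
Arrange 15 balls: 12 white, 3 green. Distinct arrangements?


15!/(12!×3!) = 455

455


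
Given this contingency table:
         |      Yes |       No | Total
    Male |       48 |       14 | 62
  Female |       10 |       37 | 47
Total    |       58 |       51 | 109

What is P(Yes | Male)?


P(Yes | Male) = 48/(48+14) = 48/62 = 24/31

P(Yes|Male) = 24/31 ≈ 77.42%


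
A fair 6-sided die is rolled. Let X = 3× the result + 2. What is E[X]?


E[die] = (1+6)/2 = 7/2
E[X] = 3×7/2 + 2 = 25/2

E[X] = 25/2


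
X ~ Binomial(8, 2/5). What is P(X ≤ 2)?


P(X ≤ 2) = Σ P(X=i) for i=0..2
P(X=0) = 6561/390625
P(X=1) = 34992/390625
P(X=2) = 81648/390625
Sum = 123201/390625

P(X ≤ 2) = 123201/390625 ≈ 31.54%


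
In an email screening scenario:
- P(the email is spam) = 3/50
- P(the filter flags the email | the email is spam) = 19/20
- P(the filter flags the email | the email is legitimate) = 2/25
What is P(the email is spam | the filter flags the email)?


Using Bayes' theorem:
P(A|B) = P(B|A)·P(A) / P(B)

P(the filter flags the email) = 19/20 × 3/50 + 2/25 × 47/50
= 57/1000 + 47/625 = 661/5000

P(the email is spam|the filter flags the email) = (57/1000) / (661/5000) = 285/661

P(the email is spam|the filter flags the email) = 285/661 ≈ 43.12%


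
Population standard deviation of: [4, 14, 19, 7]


Mean = 44/4 = 11
  (4-11)²=49
  (14-11)²=9
  (19-11)²=64
  (7-11)²=16
Σ(x-μ)² = 138
σ² = 138/4 = 69/2

σ = √(69/2) ≈ 5.8737


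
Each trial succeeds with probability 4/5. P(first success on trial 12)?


Geometric: P(X=12) = (1-p)^(k-1)×p = (1/5)^11×4/5 = 4/244140625

P(X=12) = 4/244140625 ≈ 0.00%


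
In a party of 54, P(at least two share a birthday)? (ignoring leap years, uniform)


P(all different) = Π(365-i)/365 for i=0..53
= 0.016123
P(match) = 1 - 0.016123 = 0.983877

P ≈ 0.9839 ≈ 98.39%


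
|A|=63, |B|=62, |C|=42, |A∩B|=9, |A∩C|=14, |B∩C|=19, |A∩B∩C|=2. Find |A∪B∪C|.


|A∪B∪C| = 63+62+42-9-14-19+2 = 127

|A∪B∪C| = 127


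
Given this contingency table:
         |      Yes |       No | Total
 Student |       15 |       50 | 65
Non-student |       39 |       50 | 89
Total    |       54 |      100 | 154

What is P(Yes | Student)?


P(Yes | Student) = 15/(15+50) = 15/65 = 3/13

P(Yes|Student) = 3/13 ≈ 23.08%


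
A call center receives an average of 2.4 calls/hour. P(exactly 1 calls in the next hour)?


Poisson(λ=2.4): P(X=1) = e^(-λ)×λ^k/k!
= e^(-2.4) × 2.4^1 / 1!
≈ 0.09071795329 × 2.4 / 1 ≈ 0.217723

P(X=1) ≈ 0.217723 ≈ 21.77%


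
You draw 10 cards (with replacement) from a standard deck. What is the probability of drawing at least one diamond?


P(not a diamond) = 39/52 = 3/4
P(none in 10 draws) = (3/4)^10 = 59049/1048576
P(≥1 diamond) = 1 - 59049/1048576 = 989527/1048576

P = 989527/1048576 ≈ 94.37%


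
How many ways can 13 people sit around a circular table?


Circular arrangements of 13 distinct objects: fix one position to break rotational symmetry.
(n-1)! = 12! = 479001600

479001600


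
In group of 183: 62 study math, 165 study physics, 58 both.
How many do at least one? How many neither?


|A∪B| = 62+165-58 = 169
Neither = 183-169 = 14

At least one: 169; Neither: 14


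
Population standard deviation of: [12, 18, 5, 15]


Mean = 50/4 = 25/2
  (12-25/2)²=1/4
  (18-25/2)²=121/4
  (5-25/2)²=225/4
  (15-25/2)²=25/4
Σ(x-μ)² = 93
σ² = 93/4

σ = √(93/4) ≈ 4.8218


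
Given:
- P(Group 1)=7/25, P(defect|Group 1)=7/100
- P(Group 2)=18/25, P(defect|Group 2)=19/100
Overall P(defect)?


P(B) = Σ P(B|Aᵢ)×P(Aᵢ)
  7/100×7/25 = 49/2500
  19/100×18/25 = 171/1250
Sum = 391/2500

P(defect) = 391/2500 ≈ 15.64%


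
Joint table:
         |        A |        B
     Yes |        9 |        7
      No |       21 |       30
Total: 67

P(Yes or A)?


P(Yes∨A) = P(Yes) + P(A) - P(Yes∧A)
= (16 + 30 - 9)/67 = 37/67

P = 37/67 ≈ 55.22%


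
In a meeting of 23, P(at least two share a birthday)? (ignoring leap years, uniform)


P(all different) = Π(365-i)/365 for i=0..22
= 0.492703
P(match) = 1 - 0.492703 = 0.507297

P ≈ 0.5073 ≈ 50.73%


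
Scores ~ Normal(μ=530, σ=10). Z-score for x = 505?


z = (x - μ)/σ = (505 - 530)/10 = -2.5

z = -2.5


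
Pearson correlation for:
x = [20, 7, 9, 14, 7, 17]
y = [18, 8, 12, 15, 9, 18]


n=6, Σx=74, Σy=80, Σxy=1103, Σx²=1064, Σy²=1162
r = (6×1103 - 74×80)/√((6×1064 - 74²)(6×1162 - 80²))
= 698/√(908×572) = 698/√519376 ≈ 698/720.6775 ≈ 0.9685

r ≈ 0.9685


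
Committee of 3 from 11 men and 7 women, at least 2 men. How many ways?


Count by #men:
  2M,1W: C(11,2)×C(7,1)=385
  3M,0W: C(11,3)×C(7,0)=165
Total = 550

550


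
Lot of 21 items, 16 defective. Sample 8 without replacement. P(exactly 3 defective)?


Hypergeometric: C(16,3)×C(5,5)/C(21,8)
= 560×1/203490 = 8/2907

P(X=3) = 8/2907 ≈ 0.28%


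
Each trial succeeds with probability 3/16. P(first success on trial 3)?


Geometric: P(X=3) = (1-p)^(k-1)×p = (13/16)^2×3/16 = 507/4096

P(X=3) = 507/4096 ≈ 12.38%


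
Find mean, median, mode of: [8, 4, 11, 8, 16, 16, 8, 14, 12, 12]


Sorted: [4, 8, 8, 8, 11, 12, 12, 14, 16, 16]
Mean = 109/10
Median = 23/2
Freq: {8: 3, 4: 1, 11: 1, 16: 2, 14: 1, 12: 2}
Mode: [8]

Mean=109/10, Median=23/2, Mode=8


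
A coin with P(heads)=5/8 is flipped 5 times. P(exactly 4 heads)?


Binomial: P(X=4) = C(5,4)×p^4×(1-p)^1
= 5 × 625/4096 × 3/8 = 9375/32768

P(X=4) = 9375/32768 ≈ 28.61%


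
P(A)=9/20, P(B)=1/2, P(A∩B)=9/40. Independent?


P(A)×P(B) = 9/40
P(A∩B) = 9/40
Equal ✓ → Independent

Yes, independent


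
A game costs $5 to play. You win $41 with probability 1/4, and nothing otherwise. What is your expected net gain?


E[gain] = (41-5)×1/4 + (-5)×3/4
= 9 - 15/4 = 21/4

Expected net gain = $21/4 ≈ $5.25


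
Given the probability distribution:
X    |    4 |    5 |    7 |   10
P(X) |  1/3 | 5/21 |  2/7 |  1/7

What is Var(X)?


E[X] = 125/21
E[X²] = 277/7
Var(X) = E[X²] - (E[X])² = 277/7 - 15625/441 = 1826/441

Var(X) = 1826/441 ≈ 4.1406


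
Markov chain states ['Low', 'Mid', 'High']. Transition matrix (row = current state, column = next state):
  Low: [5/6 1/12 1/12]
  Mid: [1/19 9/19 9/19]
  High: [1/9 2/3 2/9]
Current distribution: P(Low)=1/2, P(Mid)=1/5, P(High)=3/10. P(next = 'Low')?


P(next=Low) = Σᵢ P(now=i)×P(i→Low)
= 1/2×5/6 + 1/5×1/19 + 3/10×1/9
= 5/12 + 1/95 + 1/30 = 35/76

P = 35/76 ≈ 0.4605


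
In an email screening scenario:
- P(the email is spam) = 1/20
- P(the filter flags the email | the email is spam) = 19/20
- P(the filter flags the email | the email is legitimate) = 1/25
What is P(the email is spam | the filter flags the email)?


Using Bayes' theorem:
P(A|B) = P(B|A)·P(A) / P(B)

P(the filter flags the email) = 19/20 × 1/20 + 1/25 × 19/20
= 19/400 + 19/500 = 171/2000

P(the email is spam|the filter flags the email) = (19/400) / (171/2000) = 5/9

P(the email is spam|the filter flags the email) = 5/9 ≈ 55.56%


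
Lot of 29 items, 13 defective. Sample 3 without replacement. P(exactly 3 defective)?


Hypergeometric: C(13,3)×C(16,0)/C(29,3)
= 286×1/3654 = 143/1827

P(X=3) = 143/1827 ≈ 7.83%


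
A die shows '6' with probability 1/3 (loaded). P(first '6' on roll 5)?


Geometric: P(X=5) = (1-p)^(k-1)×p = (2/3)^4×1/3 = 16/243

P(X=5) = 16/243 ≈ 6.58%


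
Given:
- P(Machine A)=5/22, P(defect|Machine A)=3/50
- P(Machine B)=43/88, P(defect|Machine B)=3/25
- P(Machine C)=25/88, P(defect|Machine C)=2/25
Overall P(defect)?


P(B) = Σ P(B|Aᵢ)×P(Aᵢ)
  3/50×5/22 = 3/220
  3/25×43/88 = 129/2200
  2/25×25/88 = 1/44
Sum = 19/200

P(defect) = 19/200 ≈ 9.50%


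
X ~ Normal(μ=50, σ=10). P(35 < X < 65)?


z₁=(35-50)/10=-1.5, z₂=(65-50)/10=1.5
P = Φ(1.5) - Φ(-1.5) = 0.933193 - 0.066807 = 0.866386 ≈ 0.8664

P(35 < X < 65) ≈ 0.8664


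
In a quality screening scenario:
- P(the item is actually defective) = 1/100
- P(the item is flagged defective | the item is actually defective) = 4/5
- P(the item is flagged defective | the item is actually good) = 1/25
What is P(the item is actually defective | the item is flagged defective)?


Using Bayes' theorem:
P(A|B) = P(B|A)·P(A) / P(B)

P(the item is flagged defective) = 4/5 × 1/100 + 1/25 × 99/100
= 1/125 + 99/2500 = 119/2500

P(the item is actually defective|the item is flagged defective) = (1/125) / (119/2500) = 20/119

P(the item is actually defective|the item is flagged defective) = 20/119 ≈ 16.81%


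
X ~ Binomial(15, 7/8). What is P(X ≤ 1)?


P(X ≤ 1) = Σ P(X=i) for i=0..1
P(X=0) = 1/35184372088832
P(X=1) = 105/35184372088832
Sum = 53/17592186044416

P(X ≤ 1) = 53/17592186044416 ≈ 0.00%


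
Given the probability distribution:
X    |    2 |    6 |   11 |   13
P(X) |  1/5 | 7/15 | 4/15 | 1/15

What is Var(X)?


E[X] = 7
E[X²] = 917/15
Var(X) = E[X²] - (E[X])² = 917/15 - 49 = 182/15

Var(X) = 182/15 ≈ 12.1333


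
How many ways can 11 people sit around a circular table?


Circular arrangements of 11 distinct objects: fix one position to break rotational symmetry.
(n-1)! = 10! = 3628800

3628800


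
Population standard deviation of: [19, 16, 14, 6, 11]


Mean = 66/5
  (19-66/5)²=841/25
  (16-66/5)²=196/25
  (14-66/5)²=16/25
  (6-66/5)²=1296/25
  (11-66/5)²=121/25
Σ(x-μ)² = 494/5
σ² = (494/5)/5 = 494/25

σ = √(494/25) ≈ 4.4452


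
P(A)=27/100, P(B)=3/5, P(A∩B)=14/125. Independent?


P(A)×P(B) = 81/500
P(A∩B) = 14/125
Not equal → NOT independent

No, not independent


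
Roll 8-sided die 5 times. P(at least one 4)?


P(no 4)^5 = (7/8)^5 = 16807/32768
P(≥1) = 1 - 16807/32768 = 15961/32768

P = 15961/32768 ≈ 48.71%


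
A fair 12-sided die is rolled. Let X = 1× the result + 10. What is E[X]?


E[die] = (1+12)/2 = 13/2
E[X] = 1×13/2 + 10 = 33/2

E[X] = 33/2


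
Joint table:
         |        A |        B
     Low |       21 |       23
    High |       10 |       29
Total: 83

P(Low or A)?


P(Low∨A) = P(Low) + P(A) - P(Low∧A)
= (44 + 31 - 21)/83 = 54/83

P = 54/83 ≈ 65.06%


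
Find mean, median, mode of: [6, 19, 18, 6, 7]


Sorted: [6, 6, 7, 18, 19]
Mean = 56/5
Median = 7
Freq: {6: 2, 19: 1, 18: 1, 7: 1}
Mode: [6]

Mean=56/5, Median=7, Mode=6


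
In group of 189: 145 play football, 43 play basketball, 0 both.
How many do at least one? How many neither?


|A∪B| = 145+43-0 = 188
Neither = 189-188 = 1

At least one: 188; Neither: 1


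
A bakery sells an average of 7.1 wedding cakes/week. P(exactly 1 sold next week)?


Poisson(λ=7.1): P(X=1) = e^(-λ)×λ^k/k!
= e^(-7.1) × 7.1^1 / 1!
≈ 0.0008251049233 × 7.1 / 1 ≈ 0.005858

P(X=1) ≈ 0.005858 ≈ 0.59%


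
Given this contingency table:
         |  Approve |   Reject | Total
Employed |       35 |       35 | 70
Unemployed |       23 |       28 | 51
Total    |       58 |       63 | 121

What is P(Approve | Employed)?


P(Approve | Employed) = 35/(35+35) = 35/70 = 1/2

P(Approve|Employed) = 1/2 ≈ 50.00%


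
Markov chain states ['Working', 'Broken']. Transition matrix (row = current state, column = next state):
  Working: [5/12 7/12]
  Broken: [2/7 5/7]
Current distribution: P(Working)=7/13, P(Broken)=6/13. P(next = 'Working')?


P(next=Working) = Σᵢ P(now=i)×P(i→Working)
= 7/13×5/12 + 6/13×2/7
= 35/156 + 12/91 = 389/1092

P = 389/1092 ≈ 0.3562


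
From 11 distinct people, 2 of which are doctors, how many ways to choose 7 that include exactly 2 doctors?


Choose 2 of the 2 doctors and 5 of the other 9 people:
C(2,2)×C(9,5) = 1×126 = 126

126


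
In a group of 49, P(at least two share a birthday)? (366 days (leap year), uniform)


P(all different) = Π(366-i)/366 for i=0..48
= 0.034553
P(match) = 1 - 0.034553 = 0.965447

P ≈ 0.9654 ≈ 96.54%


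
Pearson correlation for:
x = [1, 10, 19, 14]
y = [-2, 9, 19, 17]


n=4, Σx=44, Σy=43, Σxy=687, Σx²=658, Σy²=735
r = (4×687 - 44×43)/√((4×658 - 44²)(4×735 - 43²))
= 856/√(696×1091) = 856/√759336 ≈ 856/871.3989 ≈ 0.9823

r ≈ 0.9823


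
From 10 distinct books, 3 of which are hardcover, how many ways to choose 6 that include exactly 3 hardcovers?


Choose 3 of the 3 hardcovers and 3 of the other 7 books:
C(3,3)×C(7,3) = 1×35 = 35

35


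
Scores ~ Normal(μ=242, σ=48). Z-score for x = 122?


z = (x - μ)/σ = (122 - 242)/48 = -2.5

z = -2.5


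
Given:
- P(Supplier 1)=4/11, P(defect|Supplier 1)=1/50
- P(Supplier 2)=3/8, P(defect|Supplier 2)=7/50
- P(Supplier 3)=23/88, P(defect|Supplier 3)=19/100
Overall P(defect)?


P(B) = Σ P(B|Aᵢ)×P(Aᵢ)
  1/50×4/11 = 2/275
  7/50×3/8 = 21/400
  19/100×23/88 = 437/8800
Sum = 963/8800

P(defect) = 963/8800 ≈ 10.94%


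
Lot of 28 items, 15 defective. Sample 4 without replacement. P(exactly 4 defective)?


Hypergeometric: C(15,4)×C(13,0)/C(28,4)
= 1365×1/20475 = 1/15

P(X=4) = 1/15 ≈ 6.67%


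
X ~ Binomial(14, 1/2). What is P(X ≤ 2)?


P(X ≤ 2) = Σ P(X=i) for i=0..2
P(X=0) = 1/16384
P(X=1) = 7/8192
P(X=2) = 91/16384
Sum = 53/8192

P(X ≤ 2) = 53/8192 ≈ 0.65%


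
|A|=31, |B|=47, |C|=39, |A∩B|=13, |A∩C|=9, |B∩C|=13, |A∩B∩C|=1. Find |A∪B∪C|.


|A∪B∪C| = 31+47+39-13-9-13+1 = 83

|A∪B∪C| = 83


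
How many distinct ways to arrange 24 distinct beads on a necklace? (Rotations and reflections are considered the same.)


Free circular arrangements: rotations and reflections both identified.
(n-1)!/2 = 23!/2 = 25852016738884976640000/2 = 12926008369442488320000

12926008369442488320000


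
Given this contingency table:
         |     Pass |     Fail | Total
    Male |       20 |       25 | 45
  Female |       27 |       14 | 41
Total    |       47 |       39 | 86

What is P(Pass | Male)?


P(Pass | Male) = 20/(20+25) = 20/45 = 4/9

P(Pass|Male) = 4/9 ≈ 44.44%


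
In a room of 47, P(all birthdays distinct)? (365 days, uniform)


P(all different) = Π(365-i)/365 for i=0..46
= (365/365)×(364/365)×...×(319/365)
= 0.045226

P ≈ 0.0452 ≈ 4.52%


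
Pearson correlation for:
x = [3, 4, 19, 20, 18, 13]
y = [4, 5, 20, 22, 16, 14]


n=6, Σx=77, Σy=81, Σxy=1322, Σx²=1279, Σy²=1377
r = (6×1322 - 77×81)/√((6×1279 - 77²)(6×1377 - 81²))
= 1695/√(1745×1701) = 1695/√2968245 ≈ 1695/1722.8595 ≈ 0.9838

r ≈ 0.9838


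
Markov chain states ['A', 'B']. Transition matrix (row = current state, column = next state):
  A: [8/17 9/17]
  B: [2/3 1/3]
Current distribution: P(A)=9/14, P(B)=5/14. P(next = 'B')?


P(next=B) = Σᵢ P(now=i)×P(i→B)
= 9/14×9/17 + 5/14×1/3
= 81/238 + 5/42 = 164/357

P = 164/357 ≈ 0.4594


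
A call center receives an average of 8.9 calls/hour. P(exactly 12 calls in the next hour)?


Poisson(λ=8.9): P(X=12) = e^(-λ)×λ^k/k!
= e^(-8.9) × 8.9^12 / 12!
≈ 0.0001363889265 × 246990403565 / 479001600 ≈ 0.070327

P(X=12) ≈ 0.070327 ≈ 7.03%


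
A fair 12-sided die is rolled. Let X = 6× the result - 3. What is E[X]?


E[die] = (1+12)/2 = 13/2
E[X] = 6×13/2 - 3 = 36

E[X] = 36


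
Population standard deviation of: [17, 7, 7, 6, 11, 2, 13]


Mean = 63/7 = 9
  (17-9)²=64
  (7-9)²=4
  (7-9)²=4
  (6-9)²=9
  (11-9)²=4
  (2-9)²=49
  (13-9)²=16
Σ(x-μ)² = 150
σ² = 150/7

σ = √(150/7) ≈ 4.6291


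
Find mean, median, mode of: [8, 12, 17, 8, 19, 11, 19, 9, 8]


Sorted: [8, 8, 8, 9, 11, 12, 17, 19, 19]
Mean = 111/9 = 37/3
Median = 11
Freq: {8: 3, 12: 1, 17: 1, 19: 2, 11: 1, 9: 1}
Mode: [8]

Mean=37/3, Median=11, Mode=8


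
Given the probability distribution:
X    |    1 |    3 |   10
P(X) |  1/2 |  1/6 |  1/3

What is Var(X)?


E[X] = 13/3
E[X²] = 106/3
Var(X) = E[X²] - (E[X])² = 106/3 - 169/9 = 149/9

Var(X) = 149/9 ≈ 16.5556


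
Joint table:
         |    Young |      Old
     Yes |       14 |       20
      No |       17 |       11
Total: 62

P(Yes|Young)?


P(Yes|Young) = 14/(14+17) = 14/31

P = 14/31 ≈ 45.16%


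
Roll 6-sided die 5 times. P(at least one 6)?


P(no 6)^5 = (5/6)^5 = 3125/7776
P(≥1) = 1 - 3125/7776 = 4651/7776

P = 4651/7776 ≈ 59.81%


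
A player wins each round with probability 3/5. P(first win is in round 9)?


Geometric: P(X=9) = (1-p)^(k-1)×p = (2/5)^8×3/5 = 768/1953125

P(X=9) = 768/1953125 ≈ 0.04%


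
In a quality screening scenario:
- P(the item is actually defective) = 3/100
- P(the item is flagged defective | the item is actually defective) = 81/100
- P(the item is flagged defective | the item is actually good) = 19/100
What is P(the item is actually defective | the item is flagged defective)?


Using Bayes' theorem:
P(A|B) = P(B|A)·P(A) / P(B)

P(the item is flagged defective) = 81/100 × 3/100 + 19/100 × 97/100
= 243/10000 + 1843/10000 = 1043/5000

P(the item is actually defective|the item is flagged defective) = (243/10000) / (1043/5000) = 243/2086

P(the item is actually defective|the item is flagged defective) = 243/2086 ≈ 11.65%


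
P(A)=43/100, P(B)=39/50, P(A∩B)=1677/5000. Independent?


P(A)×P(B) = 1677/5000
P(A∩B) = 1677/5000
Equal ✓ → Independent

Yes, independent


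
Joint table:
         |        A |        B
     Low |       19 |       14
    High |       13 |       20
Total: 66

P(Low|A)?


P(Low|A) = 19/(19+13) = 19/32

P = 19/32 ≈ 59.38%


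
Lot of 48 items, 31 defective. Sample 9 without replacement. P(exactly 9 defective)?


Hypergeometric: C(31,9)×C(17,0)/C(48,9)
= 20160075×1/1677106640 = 175305/14583536

P(X=9) = 175305/14583536 ≈ 1.20%
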